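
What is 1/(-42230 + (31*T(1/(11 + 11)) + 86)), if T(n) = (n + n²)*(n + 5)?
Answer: -10648/448670169 ≈ -2.3732e-5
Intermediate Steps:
T(n) = (5 + n)*(n + n²) (T(n) = (n + n²)*(5 + n) = (5 + n)*(n + n²))
1/(-42230 + (31*T(1/(11 + 11)) + 86)) = 1/(-42230 + (31*((5 + (1/(11 + 11))² + 6/(11 + 11))/(11 + 11)) + 86)) = 1/(-42230 + (31*((5 + (1/22)² + 6/22)/22) + 86)) = 1/(-42230 + (31*((5 + (1/22)² + 6*(1/22))/22) + 86)) = 1/(-42230 + (31*((5 + 1/484 + 3/11)/22) + 86)) = 1/(-42230 + (31*((1/22)*(2553/484)) + 86)) = 1/(-42230 + (31*(2553/10648) + 86)) = 1/(-42230 + (79143/10648 + 86)) = 1/(-42230 + 994871/10648) = 1/(-448670169/10648) = -10648/448670169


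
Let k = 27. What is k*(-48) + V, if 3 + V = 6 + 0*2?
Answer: -1293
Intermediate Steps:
V = 3 (V = -3 + (6 + 0*2) = -3 + (6 + 0) = -3 + 6 = 3)
k*(-48) + V = 27*(-48) + 3 = -1296 + 3 = -1293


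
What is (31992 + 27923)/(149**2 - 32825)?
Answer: -59915/10624 ≈ -5.6396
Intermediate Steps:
(31992 + 27923)/(149**2 - 32825) = 59915/(22201 - 32825) = 59915/(-10624) = 59915*(-1/10624) = -59915/10624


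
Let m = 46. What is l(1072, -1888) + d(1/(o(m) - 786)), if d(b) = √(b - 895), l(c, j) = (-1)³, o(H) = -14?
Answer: -1 + I*√1432002/40 ≈ -1.0 + 29.917*I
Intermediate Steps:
l(c, j) = -1
d(b) = √(-895 + b)
l(1072, -1888) + d(1/(o(m) - 786)) = -1 + √(-895 + 1/(-14 - 786)) = -1 + √(-895 + 1/(-800)) = -1 + √(-895 - 1/800) = -1 + √(-716001/800) = -1 + I*√1432002/40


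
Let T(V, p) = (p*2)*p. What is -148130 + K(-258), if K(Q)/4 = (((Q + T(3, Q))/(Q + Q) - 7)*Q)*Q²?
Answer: 18169427566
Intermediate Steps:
T(V, p) = 2*p² (T(V, p) = (2*p)*p = 2*p²)
K(Q) = 4*Q³*(-7 + (Q + 2*Q²)/(2*Q)) (K(Q) = 4*((((Q + 2*Q²)/(Q + Q) - 7)*Q)*Q²) = 4*((((Q + 2*Q²)/((2*Q)) - 7)*Q)*Q²) = 4*((((Q + 2*Q²)*(1/(2*Q)) - 7)*Q)*Q²) = 4*((((Q + 2*Q²)/(2*Q) - 7)*Q)*Q²) = 4*(((-7 + (Q + 2*Q²)/(2*Q))*Q)*Q²) = 4*((Q*(-7 + (Q + 2*Q²)/(2*Q)))*Q²) = 4*(Q³*(-7 + (Q + 2*Q²)/(2*Q))) = 4*Q³*(-7 + (Q + 2*Q²)/(2*Q)))
-148130 + K(-258) = -148130 + (-258)³*(-26 + 4*(-258)) = -148130 - 17173512*(-26 - 1032) = -148130 - 17173512*(-1058) = -148130 + 18169575696 = 18169427566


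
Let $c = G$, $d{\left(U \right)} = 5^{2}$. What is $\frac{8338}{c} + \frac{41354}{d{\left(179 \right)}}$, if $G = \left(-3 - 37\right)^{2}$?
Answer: $\frac{1327497}{800} \approx 1659.4$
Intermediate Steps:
$G = 1600$ ($G = \left(-40\right)^{2} = 1600$)
$d{\left(U \right)} = 25$
$c = 1600$
$\frac{8338}{c} + \frac{41354}{d{\left(179 \right)}} = \frac{8338}{1600} + \frac{41354}{25} = 8338 \cdot \frac{1}{1600} + 41354 \cdot \frac{1}{25} = \frac{4169}{800} + \frac{41354}{25} = \frac{1327497}{800}$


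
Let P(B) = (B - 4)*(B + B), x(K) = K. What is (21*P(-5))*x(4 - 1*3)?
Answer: 1890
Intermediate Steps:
P(B) = 2*B*(-4 + B) (P(B) = (-4 + B)*(2*B) = 2*B*(-4 + B))
(21*P(-5))*x(4 - 1*3) = (21*(2*(-5)*(-4 - 5)))*(4 - 1*3) = (21*(2*(-5)*(-9)))*(4 - 3) = (21*90)*1 = 1890*1 = 1890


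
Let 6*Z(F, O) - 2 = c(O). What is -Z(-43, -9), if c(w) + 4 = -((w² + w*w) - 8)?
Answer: 26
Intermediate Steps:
c(w) = 4 - 2*w² (c(w) = -4 - ((w² + w*w) - 8) = -4 - ((w² + w²) - 8) = -4 - (2*w² - 8) = -4 - (-8 + 2*w²) = -4 + (8 - 2*w²) = 4 - 2*w²)
Z(F, O) = 1 - O²/3 (Z(F, O) = ⅓ + (4 - 2*O²)/6 = ⅓ + (⅔ - O²/3) = 1 - O²/3)
-Z(-43, -9) = -(1 - ⅓*(-9)²) = -(1 - ⅓*81) = -(1 - 27) = -1*(-26) = 26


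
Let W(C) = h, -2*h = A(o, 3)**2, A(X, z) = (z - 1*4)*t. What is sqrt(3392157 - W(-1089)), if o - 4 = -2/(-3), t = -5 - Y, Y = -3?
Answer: sqrt(3392159) ≈ 1841.8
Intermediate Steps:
t = -2 (t = -5 - 1*(-3) = -5 + 3 = -2)
o = 14/3 (o = 4 - 2/(-3) = 4 - 2*(-1/3) = 4 + 2/3 = 14/3 ≈ 4.6667)
A(X, z) = 8 - 2*z (A(X, z) = (z - 1*4)*(-2) = (z - 4)*(-2) = (-4 + z)*(-2) = 8 - 2*z)
h = -2 (h = -(8 - 2*3)**2/2 = -(8 - 6)**2/2 = -1/2*2**2 = -1/2*4 = -2)
W(C) = -2
sqrt(3392157 - W(-1089)) = sqrt(3392157 - 1*(-2)) = sqrt(3392157 + 2) = sqrt(3392159)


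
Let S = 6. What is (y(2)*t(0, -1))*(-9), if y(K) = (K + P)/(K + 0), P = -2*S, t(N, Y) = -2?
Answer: -90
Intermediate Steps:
P = -12 (P = -2*6 = -12)
y(K) = (-12 + K)/K (y(K) = (K - 12)/(K + 0) = (-12 + K)/K)
(y(2)*t(0, -1))*(-9) = (((-12 + 2)/2)*(-2))*(-9) = (((½)*(-10))*(-2))*(-9) = -5*(-2)*(-9) = 10*(-9) = -90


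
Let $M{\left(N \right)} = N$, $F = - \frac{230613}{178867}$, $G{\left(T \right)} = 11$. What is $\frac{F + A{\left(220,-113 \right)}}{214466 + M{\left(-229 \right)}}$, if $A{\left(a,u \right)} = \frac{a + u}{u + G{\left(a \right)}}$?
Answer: $- \frac{42661295}{3908632806858} \approx -1.0915 \cdot 10^{-5}$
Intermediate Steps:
$F = - \frac{230613}{178867}$ ($F = \left(-230613\right) \frac{1}{178867} = - \frac{230613}{178867} \approx -1.2893$)
$A{\left(a,u \right)} = \frac{a + u}{11 + u}$ ($A{\left(a,u \right)} = \frac{a + u}{u + 11} = \frac{a + u}{11 + u}$)
$\frac{F + A{\left(220,-113 \right)}}{214466 + M{\left(-229 \right)}} = \frac{- \frac{230613}{178867} + \frac{220 - 113}{11 - 113}}{214466 - 229} = \frac{- \frac{230613}{178867} + \frac{1}{-102} \cdot 107}{214237} = \left(- \frac{230613}{178867} - \frac{107}{102}\right) \frac{1}{214237} = \left(- \frac{42661295}{18244434}\right) \frac{1}{214237} = - \frac{42661295}{3908632806858}$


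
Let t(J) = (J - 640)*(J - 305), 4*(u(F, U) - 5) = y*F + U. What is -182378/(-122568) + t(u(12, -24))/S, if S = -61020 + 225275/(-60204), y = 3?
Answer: -357524942185849/225149654687820 ≈ -1.5879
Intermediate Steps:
u(F, U) = 5 + U/4 + 3*F/4 (u(F, U) = 5 + (3*F + U)/4 = 5 + (U + 3*F)/4 = 5 + (U/4 + 3*F/4) = 5 + U/4 + 3*F/4)
S = -3673873355/60204 (S = -61020 + 225275*(-1/60204) = -61020 - 225275/60204 = -3673873355/60204 ≈ -61024.)
t(J) = (-640 + J)*(-305 + J)
-182378/(-122568) + t(u(12, -24))/S = -182378/(-122568) + (195200 + (5 + (¼)*(-24) + (¾)*12)² - 945*(5 + (¼)*(-24) + (¾)*12))/(-3673873355/60204) = -182378*(-1/122568) + (195200 + (5 - 6 + 9)² - 945*(5 - 6 + 9))*(-60204/3673873355) = 91189/61284 + (195200 + 8² - 945*8)*(-60204/3673873355) = 91189/61284 + (195200 + 64 - 7560)*(-60204/3673873355) = 91189/61284 + 187704*(-60204/3673873355) = 91189/61284 - 11300531616/3673873355 = -357524942185849/225149654687820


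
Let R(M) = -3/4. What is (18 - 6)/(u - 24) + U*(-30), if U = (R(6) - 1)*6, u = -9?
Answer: 3461/11 ≈ 314.64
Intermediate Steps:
R(M) = -¾ (R(M) = -3*¼ = -¾)
U = -21/2 (U = (-¾ - 1)*6 = -7/4*6 = -21/2 ≈ -10.500)
(18 - 6)/(u - 24) + U*(-30) = (18 - 6)/(-9 - 24) - 21/2*(-30) = 12/(-33) + 315 = 12*(-1/33) + 315 = -4/11 + 315 = 3461/11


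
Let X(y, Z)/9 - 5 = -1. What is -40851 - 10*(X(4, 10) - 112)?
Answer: -40091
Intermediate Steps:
X(y, Z) = 36 (X(y, Z) = 45 + 9*(-1) = 45 - 9 = 36)
-40851 - 10*(X(4, 10) - 112) = -40851 - 10*(36 - 112) = -40851 - 10*(-76) = -40851 + 760 = -40091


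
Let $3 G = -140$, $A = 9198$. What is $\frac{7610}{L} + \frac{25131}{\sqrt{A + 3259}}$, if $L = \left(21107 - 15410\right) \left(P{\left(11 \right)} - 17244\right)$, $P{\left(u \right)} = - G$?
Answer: $- \frac{3805}{48986604} + \frac{25131 \sqrt{12457}}{12457} \approx 225.17$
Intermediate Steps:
$G = - \frac{140}{3}$ ($G = \frac{1}{3} \left(-140\right) = - \frac{140}{3} \approx -46.667$)
$P{\left(u \right)} = \frac{140}{3}$ ($P{\left(u \right)} = \left(-1\right) \left(- \frac{140}{3}\right) = \frac{140}{3}$)
$L = -97973208$ ($L = \left(21107 - 15410\right) \left(\frac{140}{3} - 17244\right) = 5697 \left(- \frac{51592}{3}\right) = -97973208$)
$\frac{7610}{L} + \frac{25131}{\sqrt{A + 3259}} = \frac{7610}{-97973208} + \frac{25131}{\sqrt{9198 + 3259}} = 7610 \left(- \frac{1}{97973208}\right) + \frac{25131}{\sqrt{12457}} = - \frac{3805}{48986604} + 25131 \frac{\sqrt{12457}}{12457} = - \frac{3805}{48986604} + \frac{25131 \sqrt{12457}}{12457}$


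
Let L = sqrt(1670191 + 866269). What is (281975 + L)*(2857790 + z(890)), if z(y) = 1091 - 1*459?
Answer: 806003543450 + 5716844*sqrt(634115) ≈ 8.1056e+11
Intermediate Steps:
z(y) = 632 (z(y) = 1091 - 459 = 632)
L = 2*sqrt(634115) (L = sqrt(2536460) = 2*sqrt(634115) ≈ 1592.6)
(281975 + L)*(2857790 + z(890)) = (281975 + 2*sqrt(634115))*(2857790 + 632) = (281975 + 2*sqrt(634115))*2858422 = 806003543450 + 5716844*sqrt(634115)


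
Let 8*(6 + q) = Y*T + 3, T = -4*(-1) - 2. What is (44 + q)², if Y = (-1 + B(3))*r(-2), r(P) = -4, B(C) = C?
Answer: 84681/64 ≈ 1323.1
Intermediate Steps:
T = 2 (T = 4 - 2 = 2)
Y = -8 (Y = (-1 + 3)*(-4) = 2*(-4) = -8)
q = -61/8 (q = -6 + (-8*2 + 3)/8 = -6 + (-16 + 3)/8 = -6 + (⅛)*(-13) = -6 - 13/8 = -61/8 ≈ -7.6250)
(44 + q)² = (44 - 61/8)² = (291/8)² = 84681/64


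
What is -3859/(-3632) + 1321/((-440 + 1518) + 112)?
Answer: 20683/9520 ≈ 2.1726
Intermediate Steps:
-3859/(-3632) + 1321/((-440 + 1518) + 112) = -3859*(-1/3632) + 1321/(1078 + 112) = 17/16 + 1321/1190 = 20683/9520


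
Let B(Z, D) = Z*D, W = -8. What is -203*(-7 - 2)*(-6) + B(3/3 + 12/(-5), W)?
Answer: -54754/5 ≈ -10951.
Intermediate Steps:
B(Z, D) = D*Z
-203*(-7 - 2)*(-6) + B(3/3 + 12/(-5), W) = -203*(-7 - 2)*(-6) - 8*(3/3 + 12/(-5)) = -(-1827)*(-6) - 8*(3*(⅓) + 12*(-⅕)) = -203*54 - 8*(1 - 12/5) = -10962 - 8*(-7/5) = -10962 + 56/5 = -54754/5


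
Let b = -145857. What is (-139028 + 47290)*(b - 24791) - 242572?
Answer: 15654663652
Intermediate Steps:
(-139028 + 47290)*(b - 24791) - 242572 = (-139028 + 47290)*(-145857 - 24791) - 242572 = -91738*(-170648) - 242572 = 15654906224 - 242572 = 15654663652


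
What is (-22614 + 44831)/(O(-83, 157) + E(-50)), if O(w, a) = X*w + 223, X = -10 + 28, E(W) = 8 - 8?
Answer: -22217/1271 ≈ -17.480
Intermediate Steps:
E(W) = 0
X = 18
O(w, a) = 223 + 18*w (O(w, a) = 18*w + 223 = 223 + 18*w)
(-22614 + 44831)/(O(-83, 157) + E(-50)) = (-22614 + 44831)/((223 + 18*(-83)) + 0) = 22217/((223 - 1494) + 0) = 22217/(-1271 + 0) = 22217/(-1271) = 22217*(-1/1271) = -22217/1271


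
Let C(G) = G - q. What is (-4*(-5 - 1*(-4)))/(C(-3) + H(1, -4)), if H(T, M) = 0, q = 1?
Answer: -1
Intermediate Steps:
C(G) = -1 + G (C(G) = G - 1*1 = G - 1 = -1 + G)
(-4*(-5 - 1*(-4)))/(C(-3) + H(1, -4)) = (-4*(-5 - 1*(-4)))/((-1 - 3) + 0) = (-4*(-5 + 4))/(-4 + 0) = -4*(-1)/(-4) = 4*(-1/4) = -1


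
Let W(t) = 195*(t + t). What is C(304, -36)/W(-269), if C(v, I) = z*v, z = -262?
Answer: 39824/52455 ≈ 0.75920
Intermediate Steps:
C(v, I) = -262*v
W(t) = 390*t (W(t) = 195*(2*t) = 390*t)
C(304, -36)/W(-269) = (-262*304)/((390*(-269))) = -79648/(-104910) = -79648*(-1/104910) = 39824/52455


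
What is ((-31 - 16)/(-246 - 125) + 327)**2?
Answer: 14729220496/137641 ≈ 1.0701e+5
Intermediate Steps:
((-31 - 16)/(-246 - 125) + 327)**2 = (-47/(-371) + 327)**2 = (-47*(-1/371) + 327)**2 = (47/371 + 327)**2 = (121364/371)**2 = 14729220496/137641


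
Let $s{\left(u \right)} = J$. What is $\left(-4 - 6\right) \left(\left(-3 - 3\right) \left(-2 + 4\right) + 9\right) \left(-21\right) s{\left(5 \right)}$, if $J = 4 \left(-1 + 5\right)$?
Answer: $-10080$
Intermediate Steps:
$J = 16$ ($J = 4 \cdot 4 = 16$)
$s{\left(u \right)} = 16$
$\left(-4 - 6\right) \left(\left(-3 - 3\right) \left(-2 + 4\right) + 9\right) \left(-21\right) s{\left(5 \right)} = \left(-4 - 6\right) \left(\left(-3 - 3\right) \left(-2 + 4\right) + 9\right) \left(-21\right) 16 = - 10 \left(\left(-6\right) 2 + 9\right) \left(-21\right) 16 = - 10 \left(-12 + 9\right) \left(-21\right) 16 = \left(-10\right) \left(-3\right) \left(-21\right) 16 = 30 \left(-21\right) 16 = \left(-630\right) 16 = -10080$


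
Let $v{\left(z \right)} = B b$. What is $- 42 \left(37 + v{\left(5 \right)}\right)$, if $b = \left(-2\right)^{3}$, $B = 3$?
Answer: $-546$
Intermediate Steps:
$b = -8$
$v{\left(z \right)} = -24$ ($v{\left(z \right)} = 3 \left(-8\right) = -24$)
$- 42 \left(37 + v{\left(5 \right)}\right) = - 42 \left(37 - 24\right) = \left(-42\right) 13 = -546$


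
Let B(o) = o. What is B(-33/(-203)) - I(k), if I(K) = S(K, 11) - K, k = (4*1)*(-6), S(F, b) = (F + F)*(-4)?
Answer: -43815/203 ≈ -215.84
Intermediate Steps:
S(F, b) = -8*F (S(F, b) = (2*F)*(-4) = -8*F)
k = -24 (k = 4*(-6) = -24)
I(K) = -9*K (I(K) = -8*K - K = -9*K)
B(-33/(-203)) - I(k) = -33/(-203) - (-9)*(-24) = -33*(-1/203) - 1*216 = 33/203 - 216 = -43815/203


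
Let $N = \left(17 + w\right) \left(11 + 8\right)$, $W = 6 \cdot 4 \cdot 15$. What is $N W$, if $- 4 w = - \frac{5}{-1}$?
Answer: $107730$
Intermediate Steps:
$w = - \frac{5}{4}$ ($w = - \frac{\left(-5\right) \frac{1}{-1}}{4} = - \frac{\left(-5\right) \left(-1\right)}{4} = \left(- \frac{1}{4}\right) 5 = - \frac{5}{4} \approx -1.25$)
$W = 360$ ($W = 24 \cdot 15 = 360$)
$N = \frac{1197}{4}$ ($N = \left(17 - \frac{5}{4}\right) \left(11 + 8\right) = \frac{63}{4} \cdot 19 = \frac{1197}{4} \approx 299.25$)
$N W = \frac{1197}{4} \cdot 360 = 107730$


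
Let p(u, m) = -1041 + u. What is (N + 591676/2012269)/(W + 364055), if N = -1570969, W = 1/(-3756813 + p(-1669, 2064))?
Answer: -11884647819517528155/2754138542353378516 ≈ -4.3152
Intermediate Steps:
W = -1/3759523 (W = 1/(-3756813 + (-1041 - 1669)) = 1/(-3756813 - 2710) = 1/(-3759523) = -1/3759523 ≈ -2.6599e-7)
(N + 591676/2012269)/(W + 364055) = (-1570969 + 591676/2012269)/(-1/3759523 + 364055) = (-1570969 + 591676*(1/2012269))/(1368673145764/3759523) = (-1570969 + 591676/2012269)*(3759523/1368673145764) = -3161211626985/2012269*3759523/1368673145764 = -11884647819517528155/2754138542353378516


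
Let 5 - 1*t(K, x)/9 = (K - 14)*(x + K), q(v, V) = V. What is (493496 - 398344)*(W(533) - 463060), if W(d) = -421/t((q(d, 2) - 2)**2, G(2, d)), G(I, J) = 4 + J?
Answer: -2983243930278832/67707 ≈ -4.4061e+10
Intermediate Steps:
t(K, x) = 45 - 9*(-14 + K)*(K + x) (t(K, x) = 45 - 9*(K - 14)*(x + K) = 45 - 9*(-14 + K)*(K + x))
W(d) = -421/(549 + 126*d) (W(d) = -421/(45 - 9*(2 - 2)**4 + 126*(2 - 2)**2 + 126*(4 + d) - 9*(2 - 2)**2*(4 + d)) = -421/(45 - 9*(0**2)**2 + 126*0**2 + (504 + 126*d) - 9*0**2*(4 + d)) = -421/(45 - 9*0**2 + 126*0 + (504 + 126*d) - 9*0*(4 + d)) = -421/(45 - 9*0 + 0 + (504 + 126*d) + 0) = -421/(45 + 0 + 0 + (504 + 126*d) + 0) = -421/(549 + 126*d))
(493496 - 398344)*(W(533) - 463060) = (493496 - 398344)*(-421/(549 + 126*533) - 463060) = 95152*(-421/(549 + 67158) - 463060) = 95152*(-421/67707 - 463060) = 95152*(-31352403841/67707) = -2983243930278832/67707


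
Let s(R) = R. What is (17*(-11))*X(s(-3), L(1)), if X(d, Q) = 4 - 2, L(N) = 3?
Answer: -374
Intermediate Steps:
X(d, Q) = 2
(17*(-11))*X(s(-3), L(1)) = (17*(-11))*2 = -187*2 = -374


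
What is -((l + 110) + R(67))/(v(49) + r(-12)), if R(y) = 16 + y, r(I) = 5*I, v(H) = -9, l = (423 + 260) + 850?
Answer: 1726/69 ≈ 25.014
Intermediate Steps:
l = 1533 (l = 683 + 850 = 1533)
-((l + 110) + R(67))/(v(49) + r(-12)) = -((1533 + 110) + (16 + 67))/(-9 + 5*(-12)) = -(1643 + 83)/(-9 - 60) = -1726/(-69) = -1726*(-1)/69 = -1*(-1726/69) = 1726/69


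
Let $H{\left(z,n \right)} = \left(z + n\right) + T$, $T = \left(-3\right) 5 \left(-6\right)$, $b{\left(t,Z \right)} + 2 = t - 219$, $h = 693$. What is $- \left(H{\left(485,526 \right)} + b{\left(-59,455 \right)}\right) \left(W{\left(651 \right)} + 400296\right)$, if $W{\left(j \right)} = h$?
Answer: $-329211969$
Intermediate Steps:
$b{\left(t,Z \right)} = -221 + t$ ($b{\left(t,Z \right)} = -2 + \left(t - 219\right) = -2 + \left(-219 + t\right) = -221 + t$)
$T = 90$ ($T = \left(-15\right) \left(-6\right) = 90$)
$H{\left(z,n \right)} = 90 + n + z$ ($H{\left(z,n \right)} = \left(z + n\right) + 90 = \left(n + z\right) + 90 = 90 + n + z$)
$W{\left(j \right)} = 693$
$- \left(H{\left(485,526 \right)} + b{\left(-59,455 \right)}\right) \left(W{\left(651 \right)} + 400296\right) = - \left(\left(90 + 526 + 485\right) - 280\right) \left(693 + 400296\right) = - \left(1101 - 280\right) 400989 = - 821 \cdot 400989 = \left(-1\right) 329211969 = -329211969$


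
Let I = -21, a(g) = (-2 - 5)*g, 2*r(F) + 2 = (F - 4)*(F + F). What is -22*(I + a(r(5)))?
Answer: 1078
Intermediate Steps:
r(F) = -1 + F*(-4 + F) (r(F) = -1 + ((F - 4)*(F + F))/2 = -1 + ((-4 + F)*(2*F))/2 = -1 + (2*F*(-4 + F))/2 = -1 + F*(-4 + F))
a(g) = -7*g
-22*(I + a(r(5))) = -22*(-21 - 7*(-1 + 5² - 4*5)) = -22*(-21 - 7*(-1 + 25 - 20)) = -22*(-21 - 7*4) = -22*(-21 - 28) = -22*(-49) = 1078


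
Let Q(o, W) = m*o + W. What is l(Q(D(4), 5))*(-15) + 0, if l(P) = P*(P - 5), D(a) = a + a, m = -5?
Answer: -21000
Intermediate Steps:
D(a) = 2*a
Q(o, W) = W - 5*o (Q(o, W) = -5*o + W = W - 5*o)
l(P) = P*(-5 + P)
l(Q(D(4), 5))*(-15) + 0 = ((5 - 10*4)*(-5 + (5 - 10*4)))*(-15) + 0 = ((5 - 5*8)*(-5 + (5 - 5*8)))*(-15) + 0 = ((5 - 40)*(-5 + (5 - 40)))*(-15) + 0 = -35*(-5 - 35)*(-15) + 0 = -35*(-40)*(-15) + 0 = 1400*(-15) + 0 = -21000 + 0 = -21000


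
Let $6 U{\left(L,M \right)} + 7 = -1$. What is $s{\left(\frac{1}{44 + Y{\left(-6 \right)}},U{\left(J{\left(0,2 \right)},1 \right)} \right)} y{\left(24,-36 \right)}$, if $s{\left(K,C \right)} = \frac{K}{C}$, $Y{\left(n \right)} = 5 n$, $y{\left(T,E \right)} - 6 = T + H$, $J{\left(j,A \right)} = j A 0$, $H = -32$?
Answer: $\frac{3}{28} \approx 0.10714$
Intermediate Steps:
$J{\left(j,A \right)} = 0$ ($J{\left(j,A \right)} = A j 0 = 0$)
$y{\left(T,E \right)} = -26 + T$ ($y{\left(T,E \right)} = 6 + \left(T - 32\right) = 6 + \left(-32 + T\right) = -26 + T$)
$U{\left(L,M \right)} = - \frac{4}{3}$ ($U{\left(L,M \right)} = - \frac{7}{6} + \frac{1}{6} \left(-1\right) = - \frac{7}{6} - \frac{1}{6} = - \frac{4}{3}$)
$s{\left(\frac{1}{44 + Y{\left(-6 \right)}},U{\left(J{\left(0,2 \right)},1 \right)} \right)} y{\left(24,-36 \right)} = \frac{1}{\left(44 + 5 \left(-6\right)\right) \left(- \frac{4}{3}\right)} \left(-26 + 24\right) = \frac{1}{44 - 30} \left(- \frac{3}{4}\right) \left(-2\right) = \frac{1}{14} \left(- \frac{3}{4}\right) \left(-2\right) = \left(- \frac{3}{56}\right) \left(-2\right) = \frac{3}{28}$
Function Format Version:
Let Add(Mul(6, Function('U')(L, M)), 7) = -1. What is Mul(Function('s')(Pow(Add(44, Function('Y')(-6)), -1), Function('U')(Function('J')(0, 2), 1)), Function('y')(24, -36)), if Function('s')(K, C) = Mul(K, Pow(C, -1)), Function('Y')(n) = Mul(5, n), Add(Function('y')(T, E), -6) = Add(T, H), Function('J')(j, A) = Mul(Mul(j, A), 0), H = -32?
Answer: Rational(3, 28) ≈ 0.10714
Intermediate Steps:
Function('J')(j, A) = 0 (Function('J')(j, A) = Mul(Mul(A, j), 0) = 0)
Function('y')(T, E) = Add(-26, T) (Function('y')(T, E) = Add(6, Add(T, -32)) = Add(6, Add(-32, T)) = Add(-26, T))
Function('U')(L, M) = Rational(-4, 3) (Function('U')(L, M) = Add(Rational(-7, 6), Mul(Rational(1, 6), -1)) = Add(Rational(-7, 6), Rational(-1, 6)) = Rational(-4, 3))
Mul(Function('s')(Pow(Add(44, Function('Y')(-6)), -1), Function('U')(Function('J')(0, 2), 1)), Function('y')(24, -36)) = Mul(Mul(Pow(Add(44, Mul(5, -6)), -1), Pow(Rational(-4, 3), -1)), Add(-26, 24)) = Mul(Mul(Pow(Add(44, -30), -1), Rational(-3, 4)), -2) = Mul(Mul(Pow(14, -1), Rational(-3, 4)), -2) = Mul(Mul(Rational(1, 14), Rational(-3, 4)), -2) = Mul(Rational(-3, 56), -2) = Rational(3, 28)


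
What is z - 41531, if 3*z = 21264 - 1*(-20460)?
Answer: -27623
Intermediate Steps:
z = 13908 (z = (21264 - 1*(-20460))/3 = (21264 + 20460)/3 = (⅓)*41724 = 13908)
z - 41531 = 13908 - 41531 = -27623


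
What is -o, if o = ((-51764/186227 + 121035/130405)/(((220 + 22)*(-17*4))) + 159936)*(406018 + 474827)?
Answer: -11259961054685820399325515/79926567984472 ≈ -1.4088e+11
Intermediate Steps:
o = 11259961054685820399325515/79926567984472 (o = ((-51764*1/186227 + 121035*(1/130405))/((242*(-68))) + 159936)*880845 = ((-51764/186227 + 24207/26081)/(-16456) + 159936)*880845 = ((3157940105/4856986387)*(-1/16456) + 159936)*880845 = (-3157940105/79926567984472 + 159936)*880845 = (12783135574006573687/79926567984472)*880845 = 11259961054685820399325515/79926567984472 ≈ 1.4088e+11)
-o = -1*11259961054685820399325515/79926567984472 = -11259961054685820399325515/79926567984472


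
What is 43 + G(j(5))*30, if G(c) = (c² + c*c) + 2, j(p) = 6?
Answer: 2263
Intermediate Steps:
G(c) = 2 + 2*c² (G(c) = (c² + c²) + 2 = 2*c² + 2 = 2 + 2*c²)
43 + G(j(5))*30 = 43 + (2 + 2*6²)*30 = 43 + (2 + 2*36)*30 = 43 + (2 + 72)*30 = 43 + 74*30 = 43 + 2220 = 2263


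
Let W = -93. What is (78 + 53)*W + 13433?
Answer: 1250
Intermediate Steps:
(78 + 53)*W + 13433 = (78 + 53)*(-93) + 13433 = 131*(-93) + 13433 = -12183 + 13433 = 1250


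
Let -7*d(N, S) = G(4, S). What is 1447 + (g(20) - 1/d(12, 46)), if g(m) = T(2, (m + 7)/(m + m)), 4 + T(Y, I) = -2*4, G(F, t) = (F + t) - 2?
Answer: 68887/48 ≈ 1435.1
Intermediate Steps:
G(F, t) = -2 + F + t
d(N, S) = -2/7 - S/7 (d(N, S) = -(-2 + 4 + S)/7 = -(2 + S)/7 = -2/7 - S/7)
T(Y, I) = -12 (T(Y, I) = -4 - 2*4 = -4 - 8 = -12)
g(m) = -12
1447 + (g(20) - 1/d(12, 46)) = 1447 + (-12 - 1/(-2/7 - ⅐*46)) = 1447 + (-12 - 1/(-2/7 - 46/7)) = 1447 + (-12 - 1/(-48/7)) = 1447 + (-12 - 1*(-7/48)) = 1447 + (-12 + 7/48) = 1447 - 569/48 = 68887/48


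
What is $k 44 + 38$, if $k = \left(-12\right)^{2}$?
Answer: $6374$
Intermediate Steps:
$k = 144$
$k 44 + 38 = 144 \cdot 44 + 38 = 6336 + 38 = 6374$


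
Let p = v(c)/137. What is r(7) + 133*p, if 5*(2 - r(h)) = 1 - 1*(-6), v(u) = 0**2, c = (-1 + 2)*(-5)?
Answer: 3/5 ≈ 0.60000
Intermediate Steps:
c = -5 (c = 1*(-5) = -5)
v(u) = 0
r(h) = 3/5 (r(h) = 2 - (1 - 1*(-6))/5 = 2 - (1 + 6)/5 = 2 - 1/5*7 = 2 - 7/5 = 3/5)
p = 0 (p = 0/137 = 0*(1/137) = 0)
r(7) + 133*p = 3/5 + 133*0 = 3/5 + 0 = 3/5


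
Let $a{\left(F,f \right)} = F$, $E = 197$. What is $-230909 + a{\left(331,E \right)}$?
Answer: $-230578$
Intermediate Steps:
$-230909 + a{\left(331,E \right)} = -230909 + 331 = -230578$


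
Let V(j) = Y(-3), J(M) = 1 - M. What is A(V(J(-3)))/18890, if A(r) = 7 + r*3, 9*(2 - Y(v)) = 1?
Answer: 19/28335 ≈ 0.00067055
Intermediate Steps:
Y(v) = 17/9 (Y(v) = 2 - ⅑*1 = 2 - ⅑ = 17/9)
V(j) = 17/9
A(r) = 7 + 3*r
A(V(J(-3)))/18890 = (7 + 3*(17/9))/18890 = (7 + 17/3)*(1/18890) = (38/3)*(1/18890) = 19/28335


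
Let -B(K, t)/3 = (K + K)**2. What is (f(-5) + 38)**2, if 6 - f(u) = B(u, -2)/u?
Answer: 256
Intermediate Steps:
B(K, t) = -12*K**2 (B(K, t) = -3*(K + K)**2 = -3*4*K**2 = -12*K**2)
f(u) = 6 + 12*u (f(u) = 6 - (-12*u**2)/u = 6 - (-12)*u = 6 + 12*u)
(f(-5) + 38)**2 = ((6 + 12*(-5)) + 38)**2 = ((6 - 60) + 38)**2 = (-54 + 38)**2 = (-16)**2 = 256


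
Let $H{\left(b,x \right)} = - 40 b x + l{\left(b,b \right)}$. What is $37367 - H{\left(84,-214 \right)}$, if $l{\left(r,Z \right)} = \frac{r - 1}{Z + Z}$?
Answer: $- \frac{114521147}{168} \approx -6.8167 \cdot 10^{5}$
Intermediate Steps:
$l{\left(r,Z \right)} = \frac{-1 + r}{2 Z}$
$H{\left(b,x \right)} = \frac{-1 + b}{2 b} - 40 b x$ ($H{\left(b,x \right)} = - 40 b x + \frac{-1 + b}{2 b} = \frac{-1 + b}{2 b} - 40 b x$)
$37367 - H{\left(84,-214 \right)} = 37367 - \frac{-1 + 84 - - 17120 \cdot 84^{2}}{2 \cdot 84} = 37367 - \frac{1}{2} \cdot \frac{1}{84} \left(-1 + 84 - \left(-17120\right) 7056\right) = 37367 - \frac{1}{2} \cdot \frac{1}{84} \left(-1 + 84 + 120798720\right) = 37367 - \frac{1}{2} \cdot \frac{1}{84} \cdot 120798803 = 37367 - \frac{120798803}{168} = - \frac{114521147}{168}$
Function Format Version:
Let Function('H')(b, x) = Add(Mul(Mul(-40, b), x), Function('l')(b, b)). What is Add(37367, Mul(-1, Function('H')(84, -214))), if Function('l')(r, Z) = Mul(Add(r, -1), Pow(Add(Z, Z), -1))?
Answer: Rational(-114521147, 168) ≈ -6.8167e+5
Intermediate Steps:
Function('l')(r, Z) = Mul(Rational(1, 2), Pow(Z, -1), Add(-1, r)) (Function('l')(r, Z) = Mul(Add(-1, r), Pow(Mul(2, Z), -1)) = Mul(Add(-1, r), Mul(Rational(1, 2), Pow(Z, -1))) = Mul(Rational(1, 2), Pow(Z, -1), Add(-1, r)))
Function('H')(b, x) = Add(Mul(Rational(1, 2), Pow(b, -1), Add(-1, b)), Mul(-40, b, x)) (Function('H')(b, x) = Add(Mul(Mul(-40, b), x), Mul(Rational(1, 2), Pow(b, -1), Add(-1, b))) = Add(Mul(-40, b, x), Mul(Rational(1, 2), Pow(b, -1), Add(-1, b))) = Add(Mul(Rational(1, 2), Pow(b, -1), Add(-1, b)), Mul(-40, b, x)))
Add(37367, Mul(-1, Function('H')(84, -214))) = Add(37367, Mul(-1, Mul(Rational(1, 2), Pow(84, -1), Add(-1, 84, Mul(-80, -214, Pow(84, 2)))))) = Add(37367, Mul(-1, Mul(Rational(1, 2), Rational(1, 84), Add(-1, 84, Mul(-80, -214, 7056))))) = Add(37367, Mul(-1, Mul(Rational(1, 2), Rational(1, 84), Add(-1, 84, 120798720)))) = Add(37367, Mul(-1, Mul(Rational(1, 2), Rational(1, 84), 120798803))) = Add(37367, Mul(-1, Rational(120798803, 168))) = Add(37367, Rational(-120798803, 168)) = Rational(-114521147, 168)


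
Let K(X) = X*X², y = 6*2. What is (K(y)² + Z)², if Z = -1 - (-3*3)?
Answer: 8916148224064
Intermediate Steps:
y = 12
K(X) = X³
Z = 8 (Z = -1 - (-9) = -1 - 1*(-9) = -1 + 9 = 8)
(K(y)² + Z)² = ((12³)² + 8)² = (1728² + 8)² = (2985984 + 8)² = 2985992² = 8916148224064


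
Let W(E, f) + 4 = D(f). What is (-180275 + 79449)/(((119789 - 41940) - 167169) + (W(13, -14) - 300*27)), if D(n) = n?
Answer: 4583/4429 ≈ 1.0348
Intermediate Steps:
W(E, f) = -4 + f
(-180275 + 79449)/(((119789 - 41940) - 167169) + (W(13, -14) - 300*27)) = (-180275 + 79449)/(((119789 - 41940) - 167169) + ((-4 - 14) - 300*27)) = -100826/((77849 - 167169) + (-18 - 8100)) = -100826/(-89320 - 8118) = -100826/(-97438) = -100826*(-1/97438) = 4583/4429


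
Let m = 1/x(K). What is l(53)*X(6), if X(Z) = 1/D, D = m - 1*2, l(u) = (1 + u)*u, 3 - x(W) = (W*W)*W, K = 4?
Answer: -58194/41 ≈ -1419.4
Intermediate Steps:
x(W) = 3 - W**3 (x(W) = 3 - W*W*W = 3 - W**2*W = 3 - W**3)
m = -1/61 (m = 1/(3 - 1*4**3) = 1/(3 - 1*64) = 1/(3 - 64) = 1/(-61) = -1/61 ≈ -0.016393)
l(u) = u*(1 + u)
D = -123/61 (D = -1/61 - 1*2 = -1/61 - 2 = -123/61 ≈ -2.0164)
X(Z) = -61/123 (X(Z) = 1/(-123/61) = -61/123)
l(53)*X(6) = (53*(1 + 53))*(-61/123) = (53*54)*(-61/123) = 2862*(-61/123) = -58194/41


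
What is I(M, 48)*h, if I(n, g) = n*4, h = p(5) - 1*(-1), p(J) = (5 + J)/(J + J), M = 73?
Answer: 584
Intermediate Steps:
p(J) = (5 + J)/(2*J) (p(J) = (5 + J)/((2*J)) = (5 + J)*(1/(2*J)) = (5 + J)/(2*J))
h = 2 (h = (½)*(5 + 5)/5 - 1*(-1) = (½)*(⅕)*10 + 1 = 1 + 1 = 2)
I(n, g) = 4*n
I(M, 48)*h = (4*73)*2 = 292*2 = 584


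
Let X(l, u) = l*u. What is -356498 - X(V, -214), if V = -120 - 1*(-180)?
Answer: -343658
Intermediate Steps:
V = 60 (V = -120 + 180 = 60)
-356498 - X(V, -214) = -356498 - 60*(-214) = -356498 - 1*(-12840) = -356498 + 12840 = -343658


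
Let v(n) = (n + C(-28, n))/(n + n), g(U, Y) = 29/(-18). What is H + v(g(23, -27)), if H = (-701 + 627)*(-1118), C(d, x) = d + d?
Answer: 4799493/58 ≈ 82750.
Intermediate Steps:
C(d, x) = 2*d
g(U, Y) = -29/18 (g(U, Y) = 29*(-1/18) = -29/18)
v(n) = (-56 + n)/(2*n) (v(n) = (n + 2*(-28))/(n + n) = (n - 56)/((2*n)) = (-56 + n)*(1/(2*n)) = (-56 + n)/(2*n))
H = 82732 (H = -74*(-1118) = 82732)
H + v(g(23, -27)) = 82732 + (-56 - 29/18)/(2*(-29/18)) = 82732 + (1/2)*(-18/29)*(-1037/18) = 82732 + 1037/58 = 4799493/58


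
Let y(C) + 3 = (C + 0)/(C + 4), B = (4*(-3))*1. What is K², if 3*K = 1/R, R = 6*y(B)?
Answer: 1/729 ≈ 0.0013717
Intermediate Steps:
B = -12 (B = -12*1 = -12)
y(C) = -3 + C/(4 + C) (y(C) = -3 + (C + 0)/(C + 4) = -3 + C/(4 + C))
R = -9 (R = 6*(2*(-6 - 1*(-12))/(4 - 12)) = 6*(2*(-6 + 12)/(-8)) = 6*(2*(-⅛)*6) = 6*(-3/2) = -9)
K = -1/27 (K = (⅓)/(-9) = (⅓)*(-⅑) = -1/27 ≈ -0.037037)
K² = (-1/27)² = 1/729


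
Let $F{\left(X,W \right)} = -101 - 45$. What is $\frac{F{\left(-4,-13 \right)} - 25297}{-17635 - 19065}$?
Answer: $\frac{25443}{36700} \approx 0.69327$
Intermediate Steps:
$F{\left(X,W \right)} = -146$
$\frac{F{\left(-4,-13 \right)} - 25297}{-17635 - 19065} = \frac{-146 - 25297}{-17635 - 19065} = - \frac{25443}{-17635 - 19065} = - \frac{25443}{-36700} = \left(-25443\right) \left(- \frac{1}{36700}\right) = \frac{25443}{36700}$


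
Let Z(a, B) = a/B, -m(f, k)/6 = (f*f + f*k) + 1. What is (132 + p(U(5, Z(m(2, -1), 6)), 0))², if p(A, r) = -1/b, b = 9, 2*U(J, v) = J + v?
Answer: 1408969/81 ≈ 17395.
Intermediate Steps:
m(f, k) = -6 - 6*f² - 6*f*k (m(f, k) = -6*((f*f + f*k) + 1) = -6*((f² + f*k) + 1) = -6*(1 + f² + f*k) = -6 - 6*f² - 6*f*k)
U(J, v) = J/2 + v/2 (U(J, v) = (J + v)/2 = J/2 + v/2)
p(A, r) = -⅑ (p(A, r) = -1/9 = -1*⅑ = -⅑)
(132 + p(U(5, Z(m(2, -1), 6)), 0))² = (132 - ⅑)² = (1187/9)² = 1408969/81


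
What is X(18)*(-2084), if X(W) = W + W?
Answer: -75024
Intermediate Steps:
X(W) = 2*W
X(18)*(-2084) = (2*18)*(-2084) = 36*(-2084) = -75024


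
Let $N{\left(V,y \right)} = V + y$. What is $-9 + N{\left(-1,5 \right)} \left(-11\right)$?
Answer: $-53$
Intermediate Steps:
$-9 + N{\left(-1,5 \right)} \left(-11\right) = -9 + \left(-1 + 5\right) \left(-11\right) = -9 + 4 \left(-11\right) = -9 - 44 = -53$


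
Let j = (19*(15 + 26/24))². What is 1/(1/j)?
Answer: 13446889/144 ≈ 93381.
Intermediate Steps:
j = 13446889/144 (j = (19*(15 + 26*(1/24)))² = (19*(15 + 13/12))² = (19*(193/12))² = (3667/12)² = 13446889/144 ≈ 93381.)
1/(1/j) = 1/(1/(13446889/144)) = 1/(144/13446889) = 13446889/144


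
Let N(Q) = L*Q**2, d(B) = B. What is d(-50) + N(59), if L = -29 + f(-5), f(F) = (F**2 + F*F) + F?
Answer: 55646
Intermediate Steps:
f(F) = F + 2*F**2 (f(F) = (F**2 + F**2) + F = 2*F**2 + F = F + 2*F**2)
L = 16 (L = -29 - 5*(1 + 2*(-5)) = -29 - 5*(1 - 10) = -29 - 5*(-9) = -29 + 45 = 16)
N(Q) = 16*Q**2
d(-50) + N(59) = -50 + 16*59**2 = -50 + 16*3481 = -50 + 55696 = 55646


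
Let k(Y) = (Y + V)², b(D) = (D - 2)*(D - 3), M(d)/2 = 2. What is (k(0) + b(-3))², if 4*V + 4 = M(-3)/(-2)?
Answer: 16641/16 ≈ 1040.1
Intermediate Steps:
M(d) = 4 (M(d) = 2*2 = 4)
b(D) = (-3 + D)*(-2 + D) (b(D) = (-2 + D)*(-3 + D) = (-3 + D)*(-2 + D))
V = -3/2 (V = -1 + (4/(-2))/4 = -1 + (4*(-½))/4 = -1 + (¼)*(-2) = -1 - ½ = -3/2 ≈ -1.5000)
k(Y) = (-3/2 + Y)² (k(Y) = (Y - 3/2)² = (-3/2 + Y)²)
(k(0) + b(-3))² = ((-3 + 2*0)²/4 + (6 + (-3)² - 5*(-3)))² = ((-3 + 0)²/4 + (6 + 9 + 15))² = ((¼)*(-3)² + 30)² = ((¼)*9 + 30)² = (9/4 + 30)² = (129/4)² = 16641/16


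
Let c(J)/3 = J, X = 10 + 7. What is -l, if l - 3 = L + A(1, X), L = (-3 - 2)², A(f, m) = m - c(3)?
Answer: -36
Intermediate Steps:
X = 17
c(J) = 3*J
A(f, m) = -9 + m (A(f, m) = m - 3*3 = m - 1*9 = m - 9 = -9 + m)
L = 25 (L = (-5)² = 25)
l = 36 (l = 3 + (25 + (-9 + 17)) = 3 + (25 + 8) = 3 + 33 = 36)
-l = -1*36 = -36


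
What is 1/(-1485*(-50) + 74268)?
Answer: 1/148518 ≈ 6.7332e-6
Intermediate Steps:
1/(-1485*(-50) + 74268) = 1/(74250 + 74268) = 1/148518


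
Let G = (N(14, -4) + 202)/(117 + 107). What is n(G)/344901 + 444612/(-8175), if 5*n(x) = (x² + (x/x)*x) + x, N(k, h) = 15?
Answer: -52342483186271/962411750400 ≈ -54.387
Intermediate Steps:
G = 31/32 (G = (15 + 202)/(117 + 107) = 217/224 = 217*(1/224) = 31/32 ≈ 0.96875)
n(x) = x²/5 + 2*x/5 (n(x) = ((x² + (x/x)*x) + x)/5 = ((x² + 1*x) + x)/5 = ((x² + x) + x)/5 = ((x + x²) + x)/5 = (x² + 2*x)/5 = x²/5 + 2*x/5)
n(G)/344901 + 444612/(-8175) = ((⅕)*(31/32)*(2 + 31/32))/344901 + 444612/(-8175) = ((⅕)*(31/32)*(95/32))*(1/344901) + 444612*(-1/8175) = (589/1024)*(1/344901) - 148204/2725 = 589/353178624 - 148204/2725 = -52342483186271/962411750400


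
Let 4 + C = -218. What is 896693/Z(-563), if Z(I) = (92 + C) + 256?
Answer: 128099/18 ≈ 7116.6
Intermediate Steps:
C = -222 (C = -4 - 218 = -222)
Z(I) = 126 (Z(I) = (92 - 222) + 256 = -130 + 256 = 126)
896693/Z(-563) = 896693/126 = 896693*(1/126) = 128099/18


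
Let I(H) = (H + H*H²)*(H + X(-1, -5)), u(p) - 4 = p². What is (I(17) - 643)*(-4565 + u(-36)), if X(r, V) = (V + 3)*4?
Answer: -142768655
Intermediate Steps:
X(r, V) = 12 + 4*V (X(r, V) = (3 + V)*4 = 12 + 4*V)
u(p) = 4 + p²
I(H) = (-8 + H)*(H + H³) (I(H) = (H + H*H²)*(H + (12 + 4*(-5))) = (H + H³)*(H + (12 - 20)) = (H + H³)*(H - 8) = (H + H³)*(-8 + H) = (-8 + H)*(H + H³))
(I(17) - 643)*(-4565 + u(-36)) = (17*(-8 + 17 + 17³ - 8*17²) - 643)*(-4565 + (4 + (-36)²)) = (17*(-8 + 17 + 4913 - 8*289) - 643)*(-4565 + (4 + 1296)) = (17*(-8 + 17 + 4913 - 2312) - 643)*(-4565 + 1300) = (17*2610 - 643)*(-3265) = (44370 - 643)*(-3265) = 43727*(-3265) = -142768655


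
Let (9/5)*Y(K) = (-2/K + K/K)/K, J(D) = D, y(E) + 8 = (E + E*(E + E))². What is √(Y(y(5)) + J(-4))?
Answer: I*√36407481/3017 ≈ 2.0*I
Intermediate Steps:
y(E) = -8 + (E + 2*E²)² (y(E) = -8 + (E + E*(E + E))² = -8 + (E + E*(2*E))² = -8 + (E + 2*E²)²)
Y(K) = 5*(1 - 2/K)/(9*K) (Y(K) = 5*((-2/K + K/K)/K)/9 = 5*((-2/K + 1)/K)/9 = 5*((1 - 2/K)/K)/9 = 5*(1 - 2/K)/(9*K))
√(Y(y(5)) + J(-4)) = √(5*(-2 + (-8 + 5²*(1 + 2*5)²))/(9*(-8 + 5²*(1 + 2*5)²)²) - 4) = √(5*(-2 + (-8 + 25*(1 + 10)²))/(9*(-8 + 25*(1 + 10)²)²) - 4) = √(5*(-2 + (-8 + 25*11²))/(9*(-8 + 25*11²)²) - 4) = √(5*(-2 + (-8 + 25*121))/(9*(-8 + 25*121)²) - 4) = √(5*(-2 + (-8 + 3025))/(9*(-8 + 3025)²) - 4) = √((5/9)*(-2 + 3017)/3017² - 4) = √((5/9)*(1/9102289)*3015 - 4) = √(1675/9102289 - 4) = √(-36407481/9102289) = I*√36407481/3017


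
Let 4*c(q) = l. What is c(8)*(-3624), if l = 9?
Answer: -8154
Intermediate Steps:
c(q) = 9/4 (c(q) = (1/4)*9 = 9/4)
c(8)*(-3624) = (9/4)*(-3624) = -8154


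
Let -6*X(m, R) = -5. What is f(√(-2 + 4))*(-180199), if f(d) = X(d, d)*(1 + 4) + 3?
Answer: -7748557/6 ≈ -1.2914e+6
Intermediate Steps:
X(m, R) = ⅚ (X(m, R) = -⅙*(-5) = ⅚)
f(d) = 43/6 (f(d) = 5*(1 + 4)/6 + 3 = (⅚)*5 + 3 = 25/6 + 3 = 43/6)
f(√(-2 + 4))*(-180199) = (43/6)*(-180199) = -7748557/6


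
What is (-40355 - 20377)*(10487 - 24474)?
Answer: 849458484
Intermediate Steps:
(-40355 - 20377)*(10487 - 24474) = -60732*(-13987) = 849458484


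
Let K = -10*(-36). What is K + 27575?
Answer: 27935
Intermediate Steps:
K = 360
K + 27575 = 360 + 27575 = 27935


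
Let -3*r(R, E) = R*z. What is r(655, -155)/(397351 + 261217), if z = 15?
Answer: -3275/658568 ≈ -0.0049729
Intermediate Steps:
r(R, E) = -5*R (r(R, E) = -R*15/3 = -5*R)
r(655, -155)/(397351 + 261217) = (-5*655)/(397351 + 261217) = -3275/658568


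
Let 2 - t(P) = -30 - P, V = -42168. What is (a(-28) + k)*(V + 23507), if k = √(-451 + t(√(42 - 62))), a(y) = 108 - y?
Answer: -2537896 - 18661*√(-419 + 2*I*√5) ≈ -2.5399e+6 - 3.8199e+5*I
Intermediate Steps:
t(P) = 32 + P (t(P) = 2 - (-30 - P) = 2 + (30 + P) = 32 + P)
k = √(-419 + 2*I*√5) (k = √(-451 + (32 + √(42 - 62))) = √(-451 + (32 + √(-20))) = √(-451 + (32 + 2*I*√5)) = √(-419 + 2*I*√5) ≈ 0.1092 + 20.47*I)
(a(-28) + k)*(V + 23507) = ((108 - 1*(-28)) + √(-419 + 2*I*√5))*(-42168 + 23507) = ((108 + 28) + √(-419 + 2*I*√5))*(-18661) = (136 + √(-419 + 2*I*√5))*(-18661) = -2537896 - 18661*√(-419 + 2*I*√5)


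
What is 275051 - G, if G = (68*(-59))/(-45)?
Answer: 12373283/45 ≈ 2.7496e+5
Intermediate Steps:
G = 4012/45 (G = -4012*(-1/45) = 4012/45 ≈ 89.156)
275051 - G = 275051 - 1*4012/45 = 275051 - 4012/45 = 12373283/45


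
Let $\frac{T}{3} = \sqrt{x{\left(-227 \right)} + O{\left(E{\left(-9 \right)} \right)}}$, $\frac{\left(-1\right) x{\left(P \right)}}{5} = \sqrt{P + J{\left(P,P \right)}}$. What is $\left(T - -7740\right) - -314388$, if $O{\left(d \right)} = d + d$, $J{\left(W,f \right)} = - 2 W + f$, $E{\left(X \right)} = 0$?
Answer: $0$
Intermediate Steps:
$J{\left(W,f \right)} = f - 2 W$
$O{\left(d \right)} = 2 d$
$x{\left(P \right)} = 0$ ($x{\left(P \right)} = - 5 \sqrt{P + \left(P - 2 P\right)} = - 5 \sqrt{P - P} = - 5 \sqrt{0} = \left(-5\right) 0 = 0$)
$T = 0$ ($T = 3 \sqrt{0 + 2 \cdot 0} = 3 \sqrt{0 + 0} = 3 \sqrt{0} = 3 \cdot 0 = 0$)
$\left(T - -7740\right) - -314388 = \left(0 - -7740\right) - -314388 = \left(0 + 7740\right) + 314388 = 7740 + 314388 = 322128$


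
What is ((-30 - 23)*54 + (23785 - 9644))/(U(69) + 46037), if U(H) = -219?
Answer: 11279/45818 ≈ 0.24617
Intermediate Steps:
((-30 - 23)*54 + (23785 - 9644))/(U(69) + 46037) = ((-30 - 23)*54 + (23785 - 9644))/(-219 + 46037) = (-53*54 + 14141)/45818 = (-2862 + 14141)*(1/45818) = 11279*(1/45818) = 11279/45818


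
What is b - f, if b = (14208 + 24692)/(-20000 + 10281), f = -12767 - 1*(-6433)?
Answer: 61521246/9719 ≈ 6330.0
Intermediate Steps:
f = -6334 (f = -12767 + 6433 = -6334)
b = -38900/9719 (b = 38900/(-9719) = 38900*(-1/9719) = -38900/9719 ≈ -4.0025)
b - f = -38900/9719 - 1*(-6334) = -38900/9719 + 6334 = 61521246/9719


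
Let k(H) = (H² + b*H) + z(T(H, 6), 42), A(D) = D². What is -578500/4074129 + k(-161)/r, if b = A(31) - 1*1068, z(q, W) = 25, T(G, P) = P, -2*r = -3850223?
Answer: -144274558682/1206638860059 ≈ -0.11957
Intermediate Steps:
r = 3850223/2 (r = -½*(-3850223) = 3850223/2 ≈ 1.9251e+6)
b = -107 (b = 31² - 1*1068 = 961 - 1068 = -107)
k(H) = 25 + H² - 107*H (k(H) = (H² - 107*H) + 25 = 25 + H² - 107*H)
-578500/4074129 + k(-161)/r = -578500/4074129 + (25 + (-161)² - 107*(-161))/(3850223/2) = -578500*1/4074129 + (25 + 25921 + 17227)*(2/3850223) = -578500/4074129 + 43173*(2/3850223) = -578500/4074129 + 6642/296171 = -144274558682/1206638860059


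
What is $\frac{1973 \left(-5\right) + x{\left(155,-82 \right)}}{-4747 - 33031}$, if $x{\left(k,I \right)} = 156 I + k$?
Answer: $\frac{11251}{18889} \approx 0.59564$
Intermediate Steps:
$x{\left(k,I \right)} = k + 156 I$
$\frac{1973 \left(-5\right) + x{\left(155,-82 \right)}}{-4747 - 33031} = \frac{1973 \left(-5\right) + \left(155 + 156 \left(-82\right)\right)}{-4747 - 33031} = \frac{-9865 + \left(155 - 12792\right)}{-37778} = \left(-9865 - 12637\right) \left(- \frac{1}{37778}\right) = \left(-22502\right) \left(- \frac{1}{37778}\right) = \frac{11251}{18889}$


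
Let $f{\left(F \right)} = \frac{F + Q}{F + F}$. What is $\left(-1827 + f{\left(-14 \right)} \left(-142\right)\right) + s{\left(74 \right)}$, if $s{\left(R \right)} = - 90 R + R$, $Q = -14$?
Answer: $-8555$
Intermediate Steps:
$f{\left(F \right)} = \frac{-14 + F}{2 F}$ ($f{\left(F \right)} = \frac{F - 14}{F + F} = \frac{-14 + F}{2 F}$)
$s{\left(R \right)} = - 89 R$
$\left(-1827 + f{\left(-14 \right)} \left(-142\right)\right) + s{\left(74 \right)} = \left(-1827 + \frac{-14 - 14}{2 \left(-14\right)} \left(-142\right)\right) - 6586 = \left(-1827 + \frac{1}{2} \left(- \frac{1}{14}\right) \left(-28\right) \left(-142\right)\right) - 6586 = \left(-1827 + 1 \left(-142\right)\right) - 6586 = \left(-1827 - 142\right) - 6586 = -1969 - 6586 = -8555$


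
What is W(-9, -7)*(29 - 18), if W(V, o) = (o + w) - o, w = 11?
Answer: 121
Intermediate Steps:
W(V, o) = 11 (W(V, o) = (o + 11) - o = (11 + o) - o = 11)
W(-9, -7)*(29 - 18) = 11*(29 - 18) = 11*11 = 121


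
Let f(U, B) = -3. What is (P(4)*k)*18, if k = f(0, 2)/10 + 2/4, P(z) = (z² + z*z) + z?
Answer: 648/5 ≈ 129.60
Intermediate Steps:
P(z) = z + 2*z² (P(z) = (z² + z²) + z = 2*z² + z = z + 2*z²)
k = ⅕ (k = -3/10 + 2/4 = -3*⅒ + 2*(¼) = -3/10 + ½ = ⅕ ≈ 0.20000)
(P(4)*k)*18 = ((4*(1 + 2*4))*(⅕))*18 = ((4*(1 + 8))*(⅕))*18 = ((4*9)*(⅕))*18 = (36*(⅕))*18 = (36/5)*18 = 648/5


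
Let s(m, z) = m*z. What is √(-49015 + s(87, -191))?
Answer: 4*I*√4102 ≈ 256.19*I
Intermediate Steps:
√(-49015 + s(87, -191)) = √(-49015 + 87*(-191)) = √(-49015 - 16617) = √(-65632) = 4*I*√4102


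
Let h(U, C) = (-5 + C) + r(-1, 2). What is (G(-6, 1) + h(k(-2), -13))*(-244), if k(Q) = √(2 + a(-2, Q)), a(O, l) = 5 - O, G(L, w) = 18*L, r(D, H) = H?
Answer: 30256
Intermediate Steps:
k(Q) = 3 (k(Q) = √(2 + (5 - 1*(-2))) = √(2 + (5 + 2)) = √(2 + 7) = √9 = 3)
h(U, C) = -3 + C (h(U, C) = (-5 + C) + 2 = -3 + C)
(G(-6, 1) + h(k(-2), -13))*(-244) = (18*(-6) + (-3 - 13))*(-244) = (-108 - 16)*(-244) = -124*(-244) = 30256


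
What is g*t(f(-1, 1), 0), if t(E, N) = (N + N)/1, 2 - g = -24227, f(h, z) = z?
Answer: 0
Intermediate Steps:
g = 24229 (g = 2 - 1*(-24227) = 2 + 24227 = 24229)
t(E, N) = 2*N (t(E, N) = (2*N)*1 = 2*N)
g*t(f(-1, 1), 0) = 24229*(2*0) = 24229*0 = 0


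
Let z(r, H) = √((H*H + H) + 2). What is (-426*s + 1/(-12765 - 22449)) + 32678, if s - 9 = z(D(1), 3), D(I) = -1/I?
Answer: 1015712615/35214 - 426*√14 ≈ 27250.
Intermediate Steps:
z(r, H) = √(2 + H + H²) (z(r, H) = √((H² + H) + 2) = √((H + H²) + 2) = √(2 + H + H²))
s = 9 + √14 (s = 9 + √(2 + 3 + 3²) = 9 + √(2 + 3 + 9) = 9 + √14 ≈ 12.742)
(-426*s + 1/(-12765 - 22449)) + 32678 = (-426*(9 + √14) + 1/(-12765 - 22449)) + 32678 = ((-3834 - 426*√14) + 1/(-35214)) + 32678 = ((-3834 - 426*√14) - 1/35214) + 32678 = (-135010477/35214 - 426*√14) + 32678 = 1015712615/35214 - 426*√14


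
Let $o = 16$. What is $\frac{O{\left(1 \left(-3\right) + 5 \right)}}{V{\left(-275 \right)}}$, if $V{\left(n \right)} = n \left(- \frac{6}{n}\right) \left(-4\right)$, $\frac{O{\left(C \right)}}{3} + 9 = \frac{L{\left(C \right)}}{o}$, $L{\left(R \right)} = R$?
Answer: $- \frac{71}{64} \approx -1.1094$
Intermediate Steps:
$O{\left(C \right)} = -27 + \frac{3 C}{16}$ ($O{\left(C \right)} = -27 + 3 \frac{C}{16} = -27 + \frac{3 C}{16}$)
$V{\left(n \right)} = 24$ ($V{\left(n \right)} = \left(-6\right) \left(-4\right) = 24$)
$\frac{O{\left(1 \left(-3\right) + 5 \right)}}{V{\left(-275 \right)}} = \frac{-27 + \frac{3 \left(1 \left(-3\right) + 5\right)}{16}}{24} = \left(-27 + \frac{3 \left(-3 + 5\right)}{16}\right) \frac{1}{24} = \left(-27 + \frac{3}{16} \cdot 2\right) \frac{1}{24} = \left(-27 + \frac{3}{8}\right) \frac{1}{24} = \left(- \frac{213}{8}\right) \frac{1}{24} = - \frac{71}{64}$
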